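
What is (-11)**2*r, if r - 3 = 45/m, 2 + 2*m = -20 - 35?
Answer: 3267/19 ≈ 171.95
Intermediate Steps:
m = -57/2 (m = -1 + (-20 - 35)/2 = -1 + (1/2)*(-55) = -1 - 55/2 = -57/2 ≈ -28.500)
r = 27/19 (r = 3 + 45/(-57/2) = 3 + 45*(-2/57) = 3 - 30/19 = 27/19 ≈ 1.4211)
(-11)**2*r = (-11)**2*(27/19) = 121*(27/19) = 3267/19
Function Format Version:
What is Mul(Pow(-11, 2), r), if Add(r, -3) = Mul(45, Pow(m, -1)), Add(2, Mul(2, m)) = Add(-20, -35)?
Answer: Rational(3267, 19) ≈ 171.95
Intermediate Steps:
m = Rational(-57, 2) (m = Add(-1, Mul(Rational(1, 2), Add(-20, -35))) = Add(-1, Mul(Rational(1, 2), -55)) = Add(-1, Rational(-55, 2)) = Rational(-57, 2) ≈ -28.500)
r = Rational(27, 19) (r = Add(3, Mul(45, Pow(Rational(-57, 2), -1))) = Add(3, Mul(45, Rational(-2, 57))) = Add(3, Rational(-30, 19)) = Rational(27, 19) ≈ 1.4211)
Mul(Pow(-11, 2), r) = Mul(Pow(-11, 2), Rational(27, 19)) = Mul(121, Rational(27, 19)) = Rational(3267, 19)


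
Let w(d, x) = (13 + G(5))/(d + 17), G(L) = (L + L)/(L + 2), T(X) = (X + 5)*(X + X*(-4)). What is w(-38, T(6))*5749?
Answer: -580649/147 ≈ -3950.0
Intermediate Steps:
T(X) = -3*X*(5 + X) (T(X) = (5 + X)*(X - 4*X) = (5 + X)*(-3*X) = -3*X*(5 + X))
G(L) = 2*L/(2 + L) (G(L) = (2*L)/(2 + L) = 2*L/(2 + L))
w(d, x) = 101/(7*(17 + d)) (w(d, x) = (13 + 2*5/(2 + 5))/(d + 17) = (13 + 2*5/7)/(17 + d) = (13 + 2*5*(⅐))/(17 + d) = (13 + 10/7)/(17 + d) = 101/(7*(17 + d)))
w(-38, T(6))*5749 = (101/(7*(17 - 38)))*5749 = ((101/7)/(-21))*5749 = ((101/7)*(-1/21))*5749 = -101/147*5749 = -580649/147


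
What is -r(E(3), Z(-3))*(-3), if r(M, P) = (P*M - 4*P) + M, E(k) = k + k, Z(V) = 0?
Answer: 18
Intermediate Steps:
E(k) = 2*k
r(M, P) = M - 4*P + M*P (r(M, P) = (M*P - 4*P) + M = (-4*P + M*P) + M = M - 4*P + M*P)
-r(E(3), Z(-3))*(-3) = -(2*3 - 4*0 + (2*3)*0)*(-3) = -(6 + 0 + 6*0)*(-3) = -(6 + 0 + 0)*(-3) = -6*(-3) = -1*(-18) = 18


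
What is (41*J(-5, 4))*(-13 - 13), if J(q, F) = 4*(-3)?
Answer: 12792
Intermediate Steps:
J(q, F) = -12
(41*J(-5, 4))*(-13 - 13) = (41*(-12))*(-13 - 13) = -492*(-26) = 12792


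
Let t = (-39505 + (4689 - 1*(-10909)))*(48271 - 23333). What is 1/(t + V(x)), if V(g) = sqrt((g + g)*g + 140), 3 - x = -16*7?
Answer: -298096383/177722907115352083 - sqrt(26590)/355445814230704166 ≈ -1.6773e-9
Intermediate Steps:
x = 115 (x = 3 - (-16)*7 = 3 - 1*(-112) = 3 + 112 = 115)
V(g) = sqrt(140 + 2*g**2) (V(g) = sqrt((2*g)*g + 140) = sqrt(2*g**2 + 140) = sqrt(140 + 2*g**2))
t = -596192766 (t = (-39505 + (4689 + 10909))*24938 = (-39505 + 15598)*24938 = -23907*24938 = -596192766)
1/(t + V(x)) = 1/(-596192766 + sqrt(140 + 2*115**2)) = 1/(-596192766 + sqrt(140 + 2*13225)) = 1/(-596192766 + sqrt(140 + 26450)) = 1/(-596192766 + sqrt(26590))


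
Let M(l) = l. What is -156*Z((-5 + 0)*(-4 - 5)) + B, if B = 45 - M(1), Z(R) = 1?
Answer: -112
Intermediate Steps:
B = 44 (B = 45 - 1*1 = 45 - 1 = 44)
-156*Z((-5 + 0)*(-4 - 5)) + B = -156*1 + 44 = -156 + 44 = -112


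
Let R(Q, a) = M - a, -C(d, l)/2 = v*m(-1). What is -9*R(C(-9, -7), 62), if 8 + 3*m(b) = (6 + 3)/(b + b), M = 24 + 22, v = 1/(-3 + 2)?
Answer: 144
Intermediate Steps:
v = -1 (v = 1/(-1) = -1)
M = 46
m(b) = -8/3 + 3/(2*b) (m(b) = -8/3 + ((6 + 3)/(b + b))/3 = -8/3 + (9/((2*b)))/3 = -8/3 + (9*(1/(2*b)))/3 = -8/3 + (9/(2*b))/3 = -8/3 + 3/(2*b))
C(d, l) = -25/3 (C(d, l) = -(-2)*(⅙)*(9 - 16*(-1))/(-1) = -(-2)*(⅙)*(-1)*(9 + 16) = -(-2)*(⅙)*(-1)*25 = -(-2)*(-25)/6 = -2*25/6 = -25/3)
R(Q, a) = 46 - a
-9*R(C(-9, -7), 62) = -9*(46 - 1*62) = -9*(46 - 62) = -9*(-16) = 144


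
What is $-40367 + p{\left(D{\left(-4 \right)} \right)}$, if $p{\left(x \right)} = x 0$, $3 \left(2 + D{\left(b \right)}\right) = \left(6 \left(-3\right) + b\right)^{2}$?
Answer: $-40367$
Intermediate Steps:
$D{\left(b \right)} = -2 + \frac{\left(-18 + b\right)^{2}}{3}$ ($D{\left(b \right)} = -2 + \frac{\left(6 \left(-3\right) + b\right)^{2}}{3} = -2 + \frac{\left(-18 + b\right)^{2}}{3}$)
$p{\left(x \right)} = 0$
$-40367 + p{\left(D{\left(-4 \right)} \right)} = -40367 + 0 = -40367$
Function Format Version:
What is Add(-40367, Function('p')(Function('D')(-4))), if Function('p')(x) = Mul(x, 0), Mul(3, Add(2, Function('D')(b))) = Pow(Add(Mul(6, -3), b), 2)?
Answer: -40367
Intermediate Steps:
Function('D')(b) = Add(-2, Mul(Rational(1, 3), Pow(Add(-18, b), 2))) (Function('D')(b) = Add(-2, Mul(Rational(1, 3), Pow(Add(Mul(6, -3), b), 2))) = Add(-2, Mul(Rational(1, 3), Pow(Add(-18, b), 2))))
Function('p')(x) = 0
Add(-40367, Function('p')(Function('D')(-4))) = Add(-40367, 0) = -40367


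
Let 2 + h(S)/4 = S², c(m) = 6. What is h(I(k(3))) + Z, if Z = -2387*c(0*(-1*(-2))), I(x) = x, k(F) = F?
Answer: -14294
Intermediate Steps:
h(S) = -8 + 4*S²
Z = -14322 (Z = -2387*6 = -14322)
h(I(k(3))) + Z = (-8 + 4*3²) - 14322 = (-8 + 4*9) - 14322 = (-8 + 36) - 14322 = 28 - 14322 = -14294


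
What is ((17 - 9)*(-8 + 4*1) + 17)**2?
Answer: 225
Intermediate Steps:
((17 - 9)*(-8 + 4*1) + 17)**2 = (8*(-8 + 4) + 17)**2 = (8*(-4) + 17)**2 = (-32 + 17)**2 = (-15)**2 = 225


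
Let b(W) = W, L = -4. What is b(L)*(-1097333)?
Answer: 4389332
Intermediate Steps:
b(L)*(-1097333) = -4*(-1097333) = 4389332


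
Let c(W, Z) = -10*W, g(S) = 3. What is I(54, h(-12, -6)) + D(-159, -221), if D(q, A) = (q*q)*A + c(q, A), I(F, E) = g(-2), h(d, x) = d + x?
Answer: -5585508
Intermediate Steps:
I(F, E) = 3
D(q, A) = -10*q + A*q² (D(q, A) = (q*q)*A - 10*q = q²*A - 10*q = A*q² - 10*q = -10*q + A*q²)
I(54, h(-12, -6)) + D(-159, -221) = 3 - 159*(-10 - 221*(-159)) = 3 - 159*(-10 + 35139) = 3 - 159*35129 = 3 - 5585511 = -5585508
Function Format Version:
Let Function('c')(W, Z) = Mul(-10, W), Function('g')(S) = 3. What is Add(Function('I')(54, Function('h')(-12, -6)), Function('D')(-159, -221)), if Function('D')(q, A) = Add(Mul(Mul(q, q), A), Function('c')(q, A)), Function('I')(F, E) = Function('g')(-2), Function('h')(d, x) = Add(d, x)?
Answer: -5585508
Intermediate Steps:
Function('I')(F, E) = 3
Function('D')(q, A) = Add(Mul(-10, q), Mul(A, Pow(q, 2))) (Function('D')(q, A) = Add(Mul(Mul(q, q), A), Mul(-10, q)) = Add(Mul(Pow(q, 2), A), Mul(-10, q)) = Add(Mul(A, Pow(q, 2)), Mul(-10, q)) = Add(Mul(-10, q), Mul(A, Pow(q, 2))))
Add(Function('I')(54, Function('h')(-12, -6)), Function('D')(-159, -221)) = Add(3, Mul(-159, Add(-10, Mul(-221, -159)))) = Add(3, Mul(-159, Add(-10, 35139))) = Add(3, Mul(-159, 35129)) = Add(3, -5585511) = -5585508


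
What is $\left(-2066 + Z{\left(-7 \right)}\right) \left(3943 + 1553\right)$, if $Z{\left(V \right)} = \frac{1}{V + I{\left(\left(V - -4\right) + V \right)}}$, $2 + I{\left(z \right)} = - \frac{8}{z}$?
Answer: $- \frac{465571656}{41} \approx -1.1355 \cdot 10^{7}$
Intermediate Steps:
$I{\left(z \right)} = -2 - \frac{8}{z}$
$Z{\left(V \right)} = \frac{1}{-2 + V - \frac{8}{4 + 2 V}}$ ($Z{\left(V \right)} = \frac{1}{V - \left(2 + \frac{8}{\left(V - -4\right) + V}\right)} = \frac{1}{V - \left(2 + \frac{8}{\left(V + 4\right) + V}\right)} = \frac{1}{V - \left(2 + \frac{8}{\left(4 + V\right) + V}\right)} = \frac{1}{V - \left(2 + \frac{8}{4 + 2 V}\right)} = \frac{1}{-2 + V - \frac{8}{4 + 2 V}}$)
$\left(-2066 + Z{\left(-7 \right)}\right) \left(3943 + 1553\right) = \left(-2066 + \frac{2 - 7}{-8 + \left(-7\right)^{2}}\right) \left(3943 + 1553\right) = \left(-2066 + \frac{1}{-8 + 49} \left(-5\right)\right) 5496 = \left(-2066 + \frac{1}{41} \left(-5\right)\right) 5496 = \left(-2066 - \frac{5}{41}\right) 5496 = \left(- \frac{84711}{41}\right) 5496 = - \frac{465571656}{41}$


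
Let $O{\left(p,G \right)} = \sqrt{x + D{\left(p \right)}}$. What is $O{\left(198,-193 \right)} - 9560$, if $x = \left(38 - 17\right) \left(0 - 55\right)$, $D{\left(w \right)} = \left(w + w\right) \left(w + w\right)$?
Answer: $-9560 + \sqrt{155661} \approx -9165.5$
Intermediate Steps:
$D{\left(w \right)} = 4 w^{2}$ ($D{\left(w \right)} = 2 w 2 w = 4 w^{2}$)
$x = -1155$ ($x = 21 \left(-55\right) = -1155$)
$O{\left(p,G \right)} = \sqrt{-1155 + 4 p^{2}}$
$O{\left(198,-193 \right)} - 9560 = \sqrt{-1155 + 4 \cdot 198^{2}} - 9560 = \sqrt{-1155 + 4 \cdot 39204} + \left(-24900 + 15340\right) = \sqrt{-1155 + 156816} - 9560 = \sqrt{155661} - 9560 = -9560 + \sqrt{155661}$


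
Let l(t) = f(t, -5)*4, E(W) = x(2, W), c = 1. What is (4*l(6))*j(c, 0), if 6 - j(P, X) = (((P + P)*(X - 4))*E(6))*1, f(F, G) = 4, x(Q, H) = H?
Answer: 3456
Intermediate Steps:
E(W) = W
j(P, X) = 6 - 12*P*(-4 + X) (j(P, X) = 6 - ((P + P)*(X - 4))*6 = 6 - ((2*P)*(-4 + X))*6 = 6 - (2*P*(-4 + X))*6 = 6 - 12*P*(-4 + X))
l(t) = 16 (l(t) = 4*4 = 16)
(4*l(6))*j(c, 0) = (4*16)*(6 + 48*1 - 12*1*0) = 64*(6 + 48 + 0) = 64*54 = 3456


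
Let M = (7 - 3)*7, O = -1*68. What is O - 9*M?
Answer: -320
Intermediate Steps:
O = -68
M = 28 (M = 4*7 = 28)
O - 9*M = -68 - 9*28 = -68 - 252 = -320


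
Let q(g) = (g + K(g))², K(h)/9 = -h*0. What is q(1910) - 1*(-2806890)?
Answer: 6454990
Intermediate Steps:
K(h) = 0 (K(h) = 9*(-h*0) = 9*0 = 0)
q(g) = g² (q(g) = (g + 0)² = g²)
q(1910) - 1*(-2806890) = 1910² - 1*(-2806890) = 3648100 + 2806890 = 6454990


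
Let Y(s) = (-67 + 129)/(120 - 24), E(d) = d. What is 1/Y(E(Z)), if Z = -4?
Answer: 48/31 ≈ 1.5484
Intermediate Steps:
Y(s) = 31/48 (Y(s) = 62/96 = 62*(1/96) = 31/48)
1/Y(E(Z)) = 1/(31/48) = 48/31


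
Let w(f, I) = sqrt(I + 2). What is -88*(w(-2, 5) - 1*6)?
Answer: 528 - 88*sqrt(7) ≈ 295.17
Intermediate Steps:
w(f, I) = sqrt(2 + I)
-88*(w(-2, 5) - 1*6) = -88*(sqrt(2 + 5) - 1*6) = -88*(sqrt(7) - 6) = -88*(-6 + sqrt(7)) = 528 - 88*sqrt(7)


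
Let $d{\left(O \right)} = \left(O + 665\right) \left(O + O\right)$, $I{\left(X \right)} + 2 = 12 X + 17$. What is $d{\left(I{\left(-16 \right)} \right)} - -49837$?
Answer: $-122915$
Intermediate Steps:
$I{\left(X \right)} = 15 + 12 X$ ($I{\left(X \right)} = -2 + \left(12 X + 17\right) = -2 + \left(17 + 12 X\right) = 15 + 12 X$)
$d{\left(O \right)} = 2 O \left(665 + O\right)$ ($d{\left(O \right)} = \left(665 + O\right) 2 O = 2 O \left(665 + O\right)$)
$d{\left(I{\left(-16 \right)} \right)} - -49837 = 2 \left(15 + 12 \left(-16\right)\right) \left(665 + \left(15 + 12 \left(-16\right)\right)\right) - -49837 = 2 \left(15 - 192\right) \left(665 + \left(15 - 192\right)\right) + 49837 = 2 \left(-177\right) \left(665 - 177\right) + 49837 = 2 \left(-177\right) 488 + 49837 = -172752 + 49837 = -122915$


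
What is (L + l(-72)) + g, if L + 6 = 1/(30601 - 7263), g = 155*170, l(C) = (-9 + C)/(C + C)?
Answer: 4918635205/186704 ≈ 26345.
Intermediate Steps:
l(C) = (-9 + C)/(2*C) (l(C) = (-9 + C)/((2*C)) = (-9 + C)*(1/(2*C)) = (-9 + C)/(2*C))
g = 26350
L = -140027/23338 (L = -6 + 1/(30601 - 7263) = -6 + 1/23338 = -140027/23338 ≈ -6.0000)
(L + l(-72)) + g = (-140027/23338 + (1/2)*(-9 - 72)/(-72)) + 26350 = (-140027/23338 + (1/2)*(-1/72)*(-81)) + 26350 = (-140027/23338 + 9/16) + 26350 = -1015195/186704 + 26350 = 4918635205/186704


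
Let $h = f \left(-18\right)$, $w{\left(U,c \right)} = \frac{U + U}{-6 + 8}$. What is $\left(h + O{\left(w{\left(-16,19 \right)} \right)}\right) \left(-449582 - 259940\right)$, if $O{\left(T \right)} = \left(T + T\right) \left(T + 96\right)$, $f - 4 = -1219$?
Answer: $-13700869820$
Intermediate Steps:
$f = -1215$ ($f = 4 - 1219 = -1215$)
$w{\left(U,c \right)} = U$ ($w{\left(U,c \right)} = \frac{2 U}{2} = 2 U \frac{1}{2} = U$)
$O{\left(T \right)} = 2 T \left(96 + T\right)$
$h = 21870$ ($h = \left(-1215\right) \left(-18\right) = 21870$)
$\left(h + O{\left(w{\left(-16,19 \right)} \right)}\right) \left(-449582 - 259940\right) = \left(21870 + 2 \left(-16\right) \left(96 - 16\right)\right) \left(-449582 - 259940\right) = \left(21870 + 2 \left(-16\right) 80\right) \left(-709522\right) = \left(21870 - 2560\right) \left(-709522\right) = 19310 \left(-709522\right) = -13700869820$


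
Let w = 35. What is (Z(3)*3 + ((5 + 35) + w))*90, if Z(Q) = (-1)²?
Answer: 7020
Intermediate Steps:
Z(Q) = 1
(Z(3)*3 + ((5 + 35) + w))*90 = (1*3 + ((5 + 35) + 35))*90 = (3 + (40 + 35))*90 = (3 + 75)*90 = 78*90 = 7020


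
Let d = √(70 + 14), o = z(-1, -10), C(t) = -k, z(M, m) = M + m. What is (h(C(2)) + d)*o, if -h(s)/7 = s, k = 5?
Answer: -385 - 22*√21 ≈ -485.82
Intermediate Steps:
C(t) = -5 (C(t) = -1*5 = -5)
h(s) = -7*s
o = -11 (o = -1 - 10 = -11)
d = 2*√21 (d = √84 = 2*√21 ≈ 9.1651)
(h(C(2)) + d)*o = (-7*(-5) + 2*√21)*(-11) = (35 + 2*√21)*(-11) = -385 - 22*√21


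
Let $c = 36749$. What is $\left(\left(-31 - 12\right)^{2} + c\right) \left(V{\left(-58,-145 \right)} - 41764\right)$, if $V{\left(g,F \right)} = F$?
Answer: $-1617603582$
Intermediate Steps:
$\left(\left(-31 - 12\right)^{2} + c\right) \left(V{\left(-58,-145 \right)} - 41764\right) = \left(\left(-31 - 12\right)^{2} + 36749\right) \left(-145 - 41764\right) = \left(\left(-43\right)^{2} + 36749\right) \left(-41909\right) = \left(1849 + 36749\right) \left(-41909\right) = 38598 \left(-41909\right) = -1617603582$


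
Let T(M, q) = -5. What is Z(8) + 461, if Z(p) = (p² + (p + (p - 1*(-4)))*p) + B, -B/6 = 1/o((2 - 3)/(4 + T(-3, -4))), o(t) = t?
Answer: 679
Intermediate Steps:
B = -6 (B = -6*(4 - 5)/(2 - 3) = -6/((-1/(-1))) = -6/((-1*(-1))) = -6/1 = -6*1 = -6)
Z(p) = -6 + p² + p*(4 + 2*p) (Z(p) = (p² + (p + (p - 1*(-4)))*p) - 6 = (p² + (p + (p + 4))*p) - 6 = (p² + (p + (4 + p))*p) - 6 = (p² + (4 + 2*p)*p) - 6 = (p² + p*(4 + 2*p)) - 6 = -6 + p² + p*(4 + 2*p))
Z(8) + 461 = (-6 + 3*8² + 4*8) + 461 = (-6 + 3*64 + 32) + 461 = (-6 + 192 + 32) + 461 = 218 + 461 = 679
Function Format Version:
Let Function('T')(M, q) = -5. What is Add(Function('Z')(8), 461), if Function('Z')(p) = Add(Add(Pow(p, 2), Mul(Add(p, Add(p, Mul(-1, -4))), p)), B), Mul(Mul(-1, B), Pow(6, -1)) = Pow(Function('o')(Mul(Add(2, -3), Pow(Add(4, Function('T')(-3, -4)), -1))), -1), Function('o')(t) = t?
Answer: 679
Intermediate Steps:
B = -6 (B = Mul(-6, Pow(Mul(Add(2, -3), Pow(Add(4, -5), -1)), -1)) = Mul(-6, Pow(Mul(-1, Pow(-1, -1)), -1)) = Mul(-6, Pow(Mul(-1, -1), -1)) = Mul(-6, Pow(1, -1)) = Mul(-6, 1) = -6)
Function('Z')(p) = Add(-6, Pow(p, 2), Mul(p, Add(4, Mul(2, p)))) (Function('Z')(p) = Add(Add(Pow(p, 2), Mul(Add(p, Add(p, Mul(-1, -4))), p)), -6) = Add(Add(Pow(p, 2), Mul(Add(p, Add(p, 4)), p)), -6) = Add(Add(Pow(p, 2), Mul(Add(p, Add(4, p)), p)), -6) = Add(Add(Pow(p, 2), Mul(Add(4, Mul(2, p)), p)), -6) = Add(Add(Pow(p, 2), Mul(p, Add(4, Mul(2, p)))), -6) = Add(-6, Pow(p, 2), Mul(p, Add(4, Mul(2, p)))))
Add(Function('Z')(8), 461) = Add(Add(-6, Mul(3, Pow(8, 2)), Mul(4, 8)), 461) = Add(Add(-6, Mul(3, 64), 32), 461) = Add(Add(-6, 192, 32), 461) = Add(218, 461) = 679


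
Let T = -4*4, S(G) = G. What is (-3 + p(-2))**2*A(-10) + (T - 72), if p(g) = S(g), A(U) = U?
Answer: -338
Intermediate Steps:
p(g) = g
T = -16
(-3 + p(-2))**2*A(-10) + (T - 72) = (-3 - 2)**2*(-10) + (-16 - 72) = (-5)**2*(-10) - 88 = 25*(-10) - 88 = -250 - 88 = -338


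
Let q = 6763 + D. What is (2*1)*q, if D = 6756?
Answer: 27038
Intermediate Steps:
q = 13519 (q = 6763 + 6756 = 13519)
(2*1)*q = (2*1)*13519 = 2*13519 = 27038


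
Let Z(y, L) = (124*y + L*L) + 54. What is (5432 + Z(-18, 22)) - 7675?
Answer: -3937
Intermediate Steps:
Z(y, L) = 54 + L**2 + 124*y (Z(y, L) = (124*y + L**2) + 54 = (L**2 + 124*y) + 54 = 54 + L**2 + 124*y)
(5432 + Z(-18, 22)) - 7675 = (5432 + (54 + 22**2 + 124*(-18))) - 7675 = (5432 + (54 + 484 - 2232)) - 7675 = (5432 - 1694) - 7675 = 3738 - 7675 = -3937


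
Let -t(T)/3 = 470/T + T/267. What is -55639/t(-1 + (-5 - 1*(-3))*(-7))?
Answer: 64374323/125659 ≈ 512.29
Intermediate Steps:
t(T) = -1410/T - T/89 (t(T) = -3*(470/T + T/267) = -1410/T - T/89)
-55639/t(-1 + (-5 - 1*(-3))*(-7)) = -55639/(-1410/(-1 + (-5 - 1*(-3))*(-7)) - (-1 + (-5 - 1*(-3))*(-7))/89) = -55639/(-1410/(-1 + (-5 + 3)*(-7)) - (-1 + (-5 + 3)*(-7))/89) = -55639/(-1410/(-1 - 2*(-7)) - (-1 - 2*(-7))/89) = -55639/(-1410/(-1 + 14) - (-1 + 14)/89) = -55639/(-1410/13 - 1/89*13) = -55639/(-1410*1/13 - 13/89) = -55639/(-1410/13 - 13/89) = -55639/(-125659/1157) = -55639*(-1157/125659) = 64374323/125659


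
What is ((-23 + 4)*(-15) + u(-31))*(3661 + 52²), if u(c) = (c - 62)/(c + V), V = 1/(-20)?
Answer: 379449475/207 ≈ 1.8331e+6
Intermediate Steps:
V = -1/20 ≈ -0.050000
u(c) = (-62 + c)/(-1/20 + c) (u(c) = (c - 62)/(c - 1/20) = (-62 + c)/(-1/20 + c))
((-23 + 4)*(-15) + u(-31))*(3661 + 52²) = ((-23 + 4)*(-15) + 20*(-62 - 31)/(-1 + 20*(-31)))*(3661 + 52²) = (-19*(-15) + 20*(-93)/(-1 - 620))*(3661 + 2704) = (285 + 20*(-93)/(-621))*6365 = (285 + 20*(-1/621)*(-93))*6365 = (285 + 620/207)*6365 = (59615/207)*6365 = 379449475/207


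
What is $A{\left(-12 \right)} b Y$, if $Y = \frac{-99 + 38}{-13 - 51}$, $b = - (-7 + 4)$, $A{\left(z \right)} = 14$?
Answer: $\frac{1281}{32} \approx 40.031$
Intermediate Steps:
$b = 3$ ($b = \left(-1\right) \left(-3\right) = 3$)
$Y = \frac{61}{64}$ ($Y = - \frac{61}{-13 - 51} = - \frac{61}{-64} = \left(-61\right) \left(- \frac{1}{64}\right) = \frac{61}{64} \approx 0.95313$)
$A{\left(-12 \right)} b Y = 14 \cdot 3 \cdot \frac{61}{64} = 42 \cdot \frac{61}{64} = \frac{1281}{32}$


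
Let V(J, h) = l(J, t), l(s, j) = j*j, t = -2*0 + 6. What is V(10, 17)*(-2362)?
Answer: -85032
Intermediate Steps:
t = 6 (t = 0 + 6 = 6)
l(s, j) = j²
V(J, h) = 36 (V(J, h) = 6² = 36)
V(10, 17)*(-2362) = 36*(-2362) = -85032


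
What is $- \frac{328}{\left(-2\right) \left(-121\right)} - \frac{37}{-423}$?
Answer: $- \frac{64895}{51183} \approx -1.2679$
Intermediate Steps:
$- \frac{328}{\left(-2\right) \left(-121\right)} - \frac{37}{-423} = - \frac{328}{242} - - \frac{37}{423} = \left(-328\right) \frac{1}{242} + \frac{37}{423} = - \frac{164}{121} + \frac{37}{423} = - \frac{64895}{51183}$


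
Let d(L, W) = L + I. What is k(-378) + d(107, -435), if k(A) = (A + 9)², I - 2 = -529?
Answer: 135741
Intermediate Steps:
I = -527 (I = 2 - 529 = -527)
k(A) = (9 + A)²
d(L, W) = -527 + L (d(L, W) = L - 527 = -527 + L)
k(-378) + d(107, -435) = (9 - 378)² + (-527 + 107) = (-369)² - 420 = 136161 - 420 = 135741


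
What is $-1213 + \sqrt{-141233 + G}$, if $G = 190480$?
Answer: $-1213 + 11 \sqrt{407} \approx -991.08$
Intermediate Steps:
$-1213 + \sqrt{-141233 + G} = -1213 + \sqrt{-141233 + 190480} = -1213 + \sqrt{49247} = -1213 + 11 \sqrt{407}$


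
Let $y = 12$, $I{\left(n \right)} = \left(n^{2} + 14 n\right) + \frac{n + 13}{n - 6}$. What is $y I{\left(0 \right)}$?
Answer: $-26$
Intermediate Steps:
$I{\left(n \right)} = n^{2} + 14 n + \frac{13 + n}{-6 + n}$ ($I{\left(n \right)} = \left(n^{2} + 14 n\right) + \frac{13 + n}{-6 + n} = n^{2} + 14 n + \frac{13 + n}{-6 + n}$)
$y I{\left(0 \right)} = 12 \frac{13 + 0^{3} - 0 + 8 \cdot 0^{2}}{-6 + 0} = 12 \frac{13 + 0 + 0 + 8 \cdot 0}{-6} = 12 \left(- \frac{13 + 0 + 0 + 0}{6}\right) = 12 \left(\left(- \frac{1}{6}\right) 13\right) = 12 \left(- \frac{13}{6}\right) = -26$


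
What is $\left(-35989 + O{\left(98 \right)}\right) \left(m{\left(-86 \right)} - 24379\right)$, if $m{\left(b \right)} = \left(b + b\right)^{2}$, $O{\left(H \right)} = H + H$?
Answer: $-186302565$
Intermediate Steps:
$O{\left(H \right)} = 2 H$
$m{\left(b \right)} = 4 b^{2}$ ($m{\left(b \right)} = \left(2 b\right)^{2} = 4 b^{2}$)
$\left(-35989 + O{\left(98 \right)}\right) \left(m{\left(-86 \right)} - 24379\right) = \left(-35989 + 2 \cdot 98\right) \left(4 \left(-86\right)^{2} - 24379\right) = \left(-35989 + 196\right) \left(4 \cdot 7396 - 24379\right) = - 35793 \left(29584 - 24379\right) = \left(-35793\right) 5205 = -186302565$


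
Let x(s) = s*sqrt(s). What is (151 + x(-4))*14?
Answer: 2114 - 112*I ≈ 2114.0 - 112.0*I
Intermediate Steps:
x(s) = s**(3/2)
(151 + x(-4))*14 = (151 + (-4)**(3/2))*14 = (151 - 8*I)*14 = 2114 - 112*I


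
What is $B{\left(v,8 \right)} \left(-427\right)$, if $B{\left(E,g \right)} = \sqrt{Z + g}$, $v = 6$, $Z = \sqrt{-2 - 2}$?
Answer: $- 427 \sqrt{8 + 2 i} \approx -1217.0 - 149.82 i$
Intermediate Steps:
$Z = 2 i$ ($Z = \sqrt{-4} = 2 i \approx 2.0 i$)
$B{\left(E,g \right)} = \sqrt{g + 2 i}$ ($B{\left(E,g \right)} = \sqrt{2 i + g} = \sqrt{g + 2 i}$)
$B{\left(v,8 \right)} \left(-427\right) = \sqrt{8 + 2 i} \left(-427\right) = - 427 \sqrt{8 + 2 i}$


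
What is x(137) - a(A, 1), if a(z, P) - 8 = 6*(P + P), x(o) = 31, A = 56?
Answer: 11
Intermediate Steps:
a(z, P) = 8 + 12*P (a(z, P) = 8 + 6*(P + P) = 8 + 6*(2*P) = 8 + 12*P)
x(137) - a(A, 1) = 31 - (8 + 12*1) = 31 - (8 + 12) = 31 - 1*20 = 31 - 20 = 11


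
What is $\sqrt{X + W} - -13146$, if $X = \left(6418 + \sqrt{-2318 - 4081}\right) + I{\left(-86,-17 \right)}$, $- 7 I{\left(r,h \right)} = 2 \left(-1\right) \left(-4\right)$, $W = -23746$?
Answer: $13146 + \frac{\sqrt{-849128 + 441 i \sqrt{79}}}{7} \approx 13146.0 + 131.64 i$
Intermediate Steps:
$I{\left(r,h \right)} = - \frac{8}{7}$ ($I{\left(r,h \right)} = - \frac{2 \left(-1\right) \left(-4\right)}{7} = - \frac{\left(-2\right) \left(-4\right)}{7} = \left(- \frac{1}{7}\right) 8 = - \frac{8}{7}$)
$X = \frac{44918}{7} + 9 i \sqrt{79}$ ($X = \left(6418 + \sqrt{-2318 - 4081}\right) - \frac{8}{7} = \left(6418 + \sqrt{-6399}\right) - \frac{8}{7} = \left(6418 + 9 i \sqrt{79}\right) - \frac{8}{7} = \frac{44918}{7} + 9 i \sqrt{79} \approx 6416.9 + 79.994 i$)
$\sqrt{X + W} - -13146 = \sqrt{\left(\frac{44918}{7} + 9 i \sqrt{79}\right) - 23746} - -13146 = \sqrt{- \frac{121304}{7} + 9 i \sqrt{79}} + 13146 = 13146 + \sqrt{- \frac{121304}{7} + 9 i \sqrt{79}}$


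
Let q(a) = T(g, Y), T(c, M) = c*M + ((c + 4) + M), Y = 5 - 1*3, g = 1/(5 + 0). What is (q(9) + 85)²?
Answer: 209764/25 ≈ 8390.6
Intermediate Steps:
g = ⅕ (g = 1/5 = ⅕ ≈ 0.20000)
Y = 2 (Y = 5 - 3 = 2)
T(c, M) = 4 + M + c + M*c (T(c, M) = M*c + ((4 + c) + M) = M*c + (4 + M + c) = 4 + M + c + M*c)
q(a) = 33/5 (q(a) = 4 + 2 + ⅕ + 2*(⅕) = 4 + 2 + ⅕ + ⅖ = 33/5)
(q(9) + 85)² = (33/5 + 85)² = (458/5)² = 209764/25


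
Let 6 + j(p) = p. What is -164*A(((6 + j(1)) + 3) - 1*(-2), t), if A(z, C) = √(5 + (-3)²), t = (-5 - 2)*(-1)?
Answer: -164*√14 ≈ -613.63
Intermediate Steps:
j(p) = -6 + p
t = 7 (t = -7*(-1) = 7)
A(z, C) = √14 (A(z, C) = √(5 + 9) = √14)
-164*A(((6 + j(1)) + 3) - 1*(-2), t) = -164*√14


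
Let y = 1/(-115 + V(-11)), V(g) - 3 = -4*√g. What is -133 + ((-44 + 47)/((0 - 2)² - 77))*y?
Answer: (-38836*√11 + 1087405*I)/(292*(√11 - 28*I)) ≈ -133.0 - 4.2863e-5*I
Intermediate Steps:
V(g) = 3 - 4*√g
y = 1/(-112 - 4*I*√11) (y = 1/(-115 + (3 - 4*I*√11)) = 1/(-112 - 4*I*√11) ≈ -0.008805 + 0.001043*I)
-133 + ((-44 + 47)/((0 - 2)² - 77))*y = -133 + ((-44 + 47)/((0 - 2)² - 77))*(I/(4*(√11 - 28*I))) = -133 + (3/((-2)² - 77))*(I/(4*(√11 - 28*I))) = -133 + (3/(4 - 77))*(I/(4*(√11 - 28*I))) = -133 + (3/(-73))*(I/(4*(√11 - 28*I))) = -133 + (3*(-1/73))*(I/(4*(√11 - 28*I))) = -133 - 3*I/(292*(√11 - 28*I))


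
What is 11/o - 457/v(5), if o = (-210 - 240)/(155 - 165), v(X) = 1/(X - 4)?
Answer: -20554/45 ≈ -456.76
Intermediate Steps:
v(X) = 1/(-4 + X)
o = 45 (o = -450/(-10) = -450*(-1/10) = 45)
11/o - 457/v(5) = 11/45 - 457/(1/(-4 + 5)) = 11*(1/45) - 457/(1/1) = 11/45 - 457/1 = 11/45 - 457*1 = 11/45 - 457 = -20554/45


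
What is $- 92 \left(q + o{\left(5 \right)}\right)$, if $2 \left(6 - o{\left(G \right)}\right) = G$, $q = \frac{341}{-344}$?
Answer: $- \frac{19849}{86} \approx -230.8$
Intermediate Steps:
$q = - \frac{341}{344}$ ($q = 341 \left(- \frac{1}{344}\right) = - \frac{341}{344} \approx -0.99128$)
$o{\left(G \right)} = 6 - \frac{G}{2}$
$- 92 \left(q + o{\left(5 \right)}\right) = - 92 \left(- \frac{341}{344} + \left(6 - \frac{5}{2}\right)\right) = - 92 \left(- \frac{341}{344} + \frac{7}{2}\right) = \left(-92\right) \frac{863}{344} = - \frac{19849}{86}$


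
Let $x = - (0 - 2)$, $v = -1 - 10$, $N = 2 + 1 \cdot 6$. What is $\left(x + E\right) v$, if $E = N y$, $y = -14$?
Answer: $1210$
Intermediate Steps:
$N = 8$ ($N = 2 + 6 = 8$)
$v = -11$ ($v = -1 - 10 = -11$)
$x = 2$ ($x = \left(-1\right) \left(-2\right) = 2$)
$E = -112$ ($E = 8 \left(-14\right) = -112$)
$\left(x + E\right) v = \left(2 - 112\right) \left(-11\right) = \left(-110\right) \left(-11\right) = 1210$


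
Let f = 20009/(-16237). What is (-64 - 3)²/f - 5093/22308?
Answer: -147825911171/40578252 ≈ -3643.0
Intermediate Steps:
f = -20009/16237 (f = 20009*(-1/16237) = -20009/16237 ≈ -1.2323)
(-64 - 3)²/f - 5093/22308 = (-64 - 3)²/(-20009/16237) - 5093/22308 = (-67)²*(-16237/20009) - 5093*1/22308 = 4489*(-16237/20009) - 463/2028 = -72887893/20009 - 463/2028 = -147825911171/40578252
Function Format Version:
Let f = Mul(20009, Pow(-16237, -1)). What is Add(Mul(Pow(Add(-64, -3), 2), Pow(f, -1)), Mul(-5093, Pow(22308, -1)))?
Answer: Rational(-147825911171, 40578252) ≈ -3643.0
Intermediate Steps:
f = Rational(-20009, 16237) (f = Mul(20009, Rational(-1, 16237)) = Rational(-20009, 16237) ≈ -1.2323)
Add(Mul(Pow(Add(-64, -3), 2), Pow(f, -1)), Mul(-5093, Pow(22308, -1))) = Add(Mul(Pow(Add(-64, -3), 2), Pow(Rational(-20009, 16237), -1)), Mul(-5093, Pow(22308, -1))) = Add(Mul(Pow(-67, 2), Rational(-16237, 20009)), Mul(-5093, Rational(1, 22308))) = Add(Mul(4489, Rational(-16237, 20009)), Rational(-463, 2028)) = Add(Rational(-72887893, 20009), Rational(-463, 2028)) = Rational(-147825911171, 40578252)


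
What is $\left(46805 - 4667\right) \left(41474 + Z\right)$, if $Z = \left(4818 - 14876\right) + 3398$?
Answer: $1466992332$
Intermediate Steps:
$Z = -6660$ ($Z = -10058 + 3398 = -6660$)
$\left(46805 - 4667\right) \left(41474 + Z\right) = \left(46805 - 4667\right) \left(41474 - 6660\right) = 42138 \cdot 34814 = 1466992332$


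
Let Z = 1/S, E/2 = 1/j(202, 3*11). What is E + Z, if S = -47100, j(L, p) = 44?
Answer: 23539/518100 ≈ 0.045433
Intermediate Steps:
E = 1/22 (E = 2/44 = 2*(1/44) = 1/22 ≈ 0.045455)
Z = -1/47100 (Z = 1/(-47100) = -1/47100 ≈ -2.1231e-5)
E + Z = 1/22 - 1/47100 = 23539/518100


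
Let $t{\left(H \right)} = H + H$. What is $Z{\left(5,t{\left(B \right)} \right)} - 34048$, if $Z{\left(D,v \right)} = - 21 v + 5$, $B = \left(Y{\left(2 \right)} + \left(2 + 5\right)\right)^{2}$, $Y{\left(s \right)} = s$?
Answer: $-37445$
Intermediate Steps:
$B = 81$ ($B = \left(2 + \left(2 + 5\right)\right)^{2} = \left(2 + 7\right)^{2} = 9^{2} = 81$)
$t{\left(H \right)} = 2 H$
$Z{\left(D,v \right)} = 5 - 21 v$
$Z{\left(5,t{\left(B \right)} \right)} - 34048 = \left(5 - 21 \cdot 2 \cdot 81\right) - 34048 = \left(5 - 3402\right) - 34048 = -3397 - 34048 = -37445$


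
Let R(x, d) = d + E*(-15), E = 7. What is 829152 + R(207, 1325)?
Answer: 830372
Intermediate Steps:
R(x, d) = -105 + d (R(x, d) = d + 7*(-15) = d - 105 = -105 + d)
829152 + R(207, 1325) = 829152 + (-105 + 1325) = 829152 + 1220 = 830372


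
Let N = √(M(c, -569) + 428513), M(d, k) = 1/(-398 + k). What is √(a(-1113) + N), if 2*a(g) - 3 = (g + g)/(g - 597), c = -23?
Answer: √(163364723745 + 78544575*√400697791690)/275595 ≈ 25.627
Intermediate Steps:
a(g) = 3/2 + g/(-597 + g) (a(g) = 3/2 + ((g + g)/(g - 597))/2 = 3/2 + ((2*g)/(-597 + g))/2 = 3/2 + (2*g/(-597 + g))/2 = 3/2 + g/(-597 + g))
N = √400697791690/967 (N = √(1/(-398 - 569) + 428513) = √(1/(-967) + 428513) = √(-1/967 + 428513) = √(414372070/967) = √400697791690/967 ≈ 654.61)
√(a(-1113) + N) = √((-1791 + 5*(-1113))/(2*(-597 - 1113)) + √400697791690/967) = √((½)*(-1791 - 5565)/(-1710) + √400697791690/967) = √((½)*(-1/1710)*(-7356) + √400697791690/967) = √(613/285 + √400697791690/967)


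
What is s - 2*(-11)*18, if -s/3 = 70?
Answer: 186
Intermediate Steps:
s = -210 (s = -3*70 = -210)
s - 2*(-11)*18 = -210 - 2*(-11)*18 = -210 - (-22)*18 = -210 - 1*(-396) = -210 + 396 = 186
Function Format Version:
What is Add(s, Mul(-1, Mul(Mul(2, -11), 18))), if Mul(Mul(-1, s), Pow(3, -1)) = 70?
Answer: 186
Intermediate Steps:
s = -210 (s = Mul(-3, 70) = -210)
Add(s, Mul(-1, Mul(Mul(2, -11), 18))) = Add(-210, Mul(-1, Mul(Mul(2, -11), 18))) = Add(-210, Mul(-1, Mul(-22, 18))) = Add(-210, Mul(-1, -396)) = Add(-210, 396) = 186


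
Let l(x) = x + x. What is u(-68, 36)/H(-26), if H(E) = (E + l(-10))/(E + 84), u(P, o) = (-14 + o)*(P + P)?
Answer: 86768/23 ≈ 3772.5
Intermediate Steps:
u(P, o) = 2*P*(-14 + o) (u(P, o) = (-14 + o)*(2*P) = 2*P*(-14 + o))
l(x) = 2*x
H(E) = (-20 + E)/(84 + E) (H(E) = (E + 2*(-10))/(E + 84) = (E - 20)/(84 + E) = (-20 + E)/(84 + E))
u(-68, 36)/H(-26) = (2*(-68)*(-14 + 36))/(((-20 - 26)/(84 - 26))) = (2*(-68)*22)/((-46/58)) = -2992/((1/58)*(-46)) = -2992/(-23/29) = -2992*(-29/23) = 86768/23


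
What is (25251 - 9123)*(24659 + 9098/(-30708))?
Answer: 339234324352/853 ≈ 3.9770e+8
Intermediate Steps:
(25251 - 9123)*(24659 + 9098/(-30708)) = 16128*(24659 + 9098*(-1/30708)) = 16128*(24659 - 4549/15354) = 16128*(378609737/15354) = 339234324352/853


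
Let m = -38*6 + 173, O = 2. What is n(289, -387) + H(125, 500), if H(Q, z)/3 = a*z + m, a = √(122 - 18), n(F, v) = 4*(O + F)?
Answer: 999 + 3000*√26 ≈ 16296.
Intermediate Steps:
n(F, v) = 8 + 4*F (n(F, v) = 4*(2 + F) = 8 + 4*F)
a = 2*√26 (a = √104 = 2*√26 ≈ 10.198)
m = -55 (m = -228 + 173 = -55)
H(Q, z) = -165 + 6*z*√26 (H(Q, z) = 3*((2*√26)*z - 55) = 3*(2*z*√26 - 55) = 3*(-55 + 2*z*√26) = -165 + 6*z*√26)
n(289, -387) + H(125, 500) = (8 + 4*289) + (-165 + 6*500*√26) = (8 + 1156) + (-165 + 3000*√26) = 1164 + (-165 + 3000*√26) = 999 + 3000*√26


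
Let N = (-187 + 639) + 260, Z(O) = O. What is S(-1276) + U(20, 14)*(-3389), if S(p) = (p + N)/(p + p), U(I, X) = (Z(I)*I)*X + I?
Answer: -12151462699/638 ≈ -1.9046e+7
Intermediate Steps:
U(I, X) = I + X*I**2 (U(I, X) = (I*I)*X + I = I**2*X + I = X*I**2 + I = I + X*I**2)
N = 712 (N = 452 + 260 = 712)
S(p) = (712 + p)/(2*p) (S(p) = (p + 712)/(p + p) = (712 + p)/((2*p)) = (712 + p)*(1/(2*p)) = (712 + p)/(2*p))
S(-1276) + U(20, 14)*(-3389) = (1/2)*(712 - 1276)/(-1276) + (20*(1 + 20*14))*(-3389) = (1/2)*(-1/1276)*(-564) + (20*(1 + 280))*(-3389) = 141/638 + (20*281)*(-3389) = 141/638 + 5620*(-3389) = 141/638 - 19046180 = -12151462699/638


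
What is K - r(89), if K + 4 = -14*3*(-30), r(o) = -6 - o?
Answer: 1351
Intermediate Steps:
K = 1256 (K = -4 - 14*3*(-30) = -4 - 42*(-30) = -4 + 1260 = 1256)
K - r(89) = 1256 - (-6 - 1*89) = 1256 - (-6 - 89) = 1256 - 1*(-95) = 1256 + 95 = 1351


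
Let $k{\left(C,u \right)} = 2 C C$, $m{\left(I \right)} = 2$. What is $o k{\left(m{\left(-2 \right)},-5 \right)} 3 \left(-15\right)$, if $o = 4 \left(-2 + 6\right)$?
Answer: $-5760$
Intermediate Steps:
$o = 16$ ($o = 4 \cdot 4 = 16$)
$k{\left(C,u \right)} = 2 C^{2}$
$o k{\left(m{\left(-2 \right)},-5 \right)} 3 \left(-15\right) = 16 \cdot 2 \cdot 2^{2} \cdot 3 \left(-15\right) = 16 \cdot 2 \cdot 4 \cdot 3 \left(-15\right) = 16 \cdot 8 \cdot 3 \left(-15\right) = 16 \cdot 24 \left(-15\right) = 384 \left(-15\right) = -5760$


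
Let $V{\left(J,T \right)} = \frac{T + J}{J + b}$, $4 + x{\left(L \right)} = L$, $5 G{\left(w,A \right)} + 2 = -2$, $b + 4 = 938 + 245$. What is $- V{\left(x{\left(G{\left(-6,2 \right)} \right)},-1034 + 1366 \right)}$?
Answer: $- \frac{1636}{5871} \approx -0.27866$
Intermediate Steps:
$b = 1179$ ($b = -4 + \left(938 + 245\right) = -4 + 1183 = 1179$)
$G{\left(w,A \right)} = - \frac{4}{5}$ ($G{\left(w,A \right)} = - \frac{2}{5} + \frac{1}{5} \left(-2\right) = - \frac{2}{5} - \frac{2}{5} = - \frac{4}{5}$)
$x{\left(L \right)} = -4 + L$
$V{\left(J,T \right)} = \frac{J + T}{1179 + J}$ ($V{\left(J,T \right)} = \frac{T + J}{J + 1179} = \frac{J + T}{1179 + J}$)
$- V{\left(x{\left(G{\left(-6,2 \right)} \right)},-1034 + 1366 \right)} = - \frac{\left(-4 - \frac{4}{5}\right) + \left(-1034 + 1366\right)}{1179 - \frac{24}{5}} = - \frac{- \frac{24}{5} + 332}{1179 - \frac{24}{5}} = - \frac{1636}{\frac{5871}{5} \cdot 5} = - \frac{5 \cdot 1636}{5871 \cdot 5} = \left(-1\right) \frac{1636}{5871} = - \frac{1636}{5871}$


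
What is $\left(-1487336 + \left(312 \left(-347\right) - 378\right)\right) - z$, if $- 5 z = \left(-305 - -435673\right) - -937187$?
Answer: $-1321467$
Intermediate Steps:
$z = -274511$ ($z = - \frac{\left(-305 - -435673\right) - -937187}{5} = - \frac{\left(-305 + 435673\right) + 937187}{5} = - \frac{435368 + 937187}{5} = \left(- \frac{1}{5}\right) 1372555 = -274511$)
$\left(-1487336 + \left(312 \left(-347\right) - 378\right)\right) - z = \left(-1487336 + \left(312 \left(-347\right) - 378\right)\right) - -274511 = \left(-1487336 - 108642\right) + 274511 = -1595978 + 274511 = -1321467$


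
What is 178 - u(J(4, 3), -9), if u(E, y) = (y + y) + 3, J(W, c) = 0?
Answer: 193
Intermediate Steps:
u(E, y) = 3 + 2*y (u(E, y) = 2*y + 3 = 3 + 2*y)
178 - u(J(4, 3), -9) = 178 - (3 + 2*(-9)) = 178 - (3 - 18) = 178 - 1*(-15) = 178 + 15 = 193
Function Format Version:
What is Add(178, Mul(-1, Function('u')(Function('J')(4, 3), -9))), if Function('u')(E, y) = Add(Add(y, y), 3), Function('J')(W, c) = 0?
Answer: 193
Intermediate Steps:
Function('u')(E, y) = Add(3, Mul(2, y)) (Function('u')(E, y) = Add(Mul(2, y), 3) = Add(3, Mul(2, y)))
Add(178, Mul(-1, Function('u')(Function('J')(4, 3), -9))) = Add(178, Mul(-1, Add(3, Mul(2, -9)))) = Add(178, Mul(-1, Add(3, -18))) = Add(178, Mul(-1, -15)) = Add(178, 15) = 193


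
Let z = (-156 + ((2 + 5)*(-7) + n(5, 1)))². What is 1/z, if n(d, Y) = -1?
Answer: 1/42436 ≈ 2.3565e-5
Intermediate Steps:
z = 42436 (z = (-156 + ((2 + 5)*(-7) - 1))² = (-156 + (7*(-7) - 1))² = (-156 + (-49 - 1))² = (-156 - 50)² = (-206)² = 42436)
1/z = 1/42436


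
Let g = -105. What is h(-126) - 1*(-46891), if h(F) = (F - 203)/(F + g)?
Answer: 1547450/33 ≈ 46892.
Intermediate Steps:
h(F) = (-203 + F)/(-105 + F) (h(F) = (F - 203)/(F - 105) = (-203 + F)/(-105 + F))
h(-126) - 1*(-46891) = (-203 - 126)/(-105 - 126) - 1*(-46891) = -329/(-231) + 46891 = -1/231*(-329) + 46891 = 47/33 + 46891 = 1547450/33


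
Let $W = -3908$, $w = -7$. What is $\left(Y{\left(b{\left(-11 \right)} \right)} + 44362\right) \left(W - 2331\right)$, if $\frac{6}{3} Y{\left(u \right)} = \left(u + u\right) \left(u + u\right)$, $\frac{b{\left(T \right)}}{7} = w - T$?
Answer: $-286557270$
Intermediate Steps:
$b{\left(T \right)} = -49 - 7 T$ ($b{\left(T \right)} = 7 \left(-7 - T\right) = -49 - 7 T$)
$Y{\left(u \right)} = 2 u^{2}$ ($Y{\left(u \right)} = \frac{\left(u + u\right) \left(u + u\right)}{2} = \frac{2 u 2 u}{2} = \frac{4 u^{2}}{2} = 2 u^{2}$)
$\left(Y{\left(b{\left(-11 \right)} \right)} + 44362\right) \left(W - 2331\right) = \left(2 \left(-49 - -77\right)^{2} + 44362\right) \left(-3908 - 2331\right) = \left(2 \left(-49 + 77\right)^{2} + 44362\right) \left(-6239\right) = \left(2 \cdot 28^{2} + 44362\right) \left(-6239\right) = \left(2 \cdot 784 + 44362\right) \left(-6239\right) = \left(1568 + 44362\right) \left(-6239\right) = 45930 \left(-6239\right) = -286557270$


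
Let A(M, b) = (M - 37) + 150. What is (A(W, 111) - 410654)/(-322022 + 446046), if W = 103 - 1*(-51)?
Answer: -410387/124024 ≈ -3.3089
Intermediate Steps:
W = 154 (W = 103 + 51 = 154)
A(M, b) = 113 + M (A(M, b) = (-37 + M) + 150 = 113 + M)
(A(W, 111) - 410654)/(-322022 + 446046) = ((113 + 154) - 410654)/(-322022 + 446046) = (267 - 410654)/124024 = -410387*1/124024 = -410387/124024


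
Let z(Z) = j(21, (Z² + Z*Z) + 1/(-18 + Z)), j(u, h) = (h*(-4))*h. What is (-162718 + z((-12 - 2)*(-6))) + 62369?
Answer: -867602200510/1089 ≈ -7.9670e+8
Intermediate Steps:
j(u, h) = -4*h² (j(u, h) = (-4*h)*h = -4*h²)
z(Z) = -4*(1/(-18 + Z) + 2*Z²)² (z(Z) = -4*((Z² + Z*Z) + 1/(-18 + Z))² = -4*((Z² + Z²) + 1/(-18 + Z))² = -4*(2*Z² + 1/(-18 + Z))² = -4*(1/(-18 + Z) + 2*Z²)²)
(-162718 + z((-12 - 2)*(-6))) + 62369 = (-162718 - 4*(1 + 2*((-12 - 2)*(-6))²*(-18 + (-12 - 2)*(-6)))²/(-18 + (-12 - 2)*(-6))²) + 62369 = (-162718 - 4*(1 + 2*(-14*(-6))²*(-18 - 14*(-6)))²/(-18 - 14*(-6))²) + 62369 = (-162718 - 4*(1 + 2*84²*(-18 + 84))²/(-18 + 84)²) + 62369 = (-162718 - 4*(1 + 2*7056*66)²/66²) + 62369 = (-162718 - 4*(1 + 931392)²*1/4356) + 62369 = (-162718 - 4*931393²*1/4356) + 62369 = (-162718 - 4*867492920449*1/4356) + 62369 = (-162718 - 867492920449/1089) + 62369 = -867670120351/1089 + 62369 = -867602200510/1089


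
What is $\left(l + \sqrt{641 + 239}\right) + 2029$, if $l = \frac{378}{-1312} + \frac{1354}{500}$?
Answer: $\frac{166576431}{82000} + 4 \sqrt{55} \approx 2061.1$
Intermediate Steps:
$l = \frac{198431}{82000}$ ($l = 378 \left(- \frac{1}{1312}\right) + 1354 \cdot \frac{1}{500} = - \frac{189}{656} + \frac{677}{250} = \frac{198431}{82000} \approx 2.4199$)
$\left(l + \sqrt{641 + 239}\right) + 2029 = \left(\frac{198431}{82000} + \sqrt{641 + 239}\right) + 2029 = \left(\frac{198431}{82000} + \sqrt{880}\right) + 2029 = \left(\frac{198431}{82000} + 4 \sqrt{55}\right) + 2029 = \frac{166576431}{82000} + 4 \sqrt{55}$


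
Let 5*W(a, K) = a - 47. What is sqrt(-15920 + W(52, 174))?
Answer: I*sqrt(15919) ≈ 126.17*I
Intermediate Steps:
W(a, K) = -47/5 + a/5 (W(a, K) = (a - 47)/5 = (-47 + a)/5 = -47/5 + a/5)
sqrt(-15920 + W(52, 174)) = sqrt(-15920 + (-47/5 + (1/5)*52)) = sqrt(-15920 + (-47/5 + 52/5)) = sqrt(-15920 + 1) = sqrt(-15919) = I*sqrt(15919)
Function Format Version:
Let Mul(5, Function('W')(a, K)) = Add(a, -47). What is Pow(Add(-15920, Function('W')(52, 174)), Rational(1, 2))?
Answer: Mul(I, Pow(15919, Rational(1, 2))) ≈ Mul(126.17, I)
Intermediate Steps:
Function('W')(a, K) = Add(Rational(-47, 5), Mul(Rational(1, 5), a)) (Function('W')(a, K) = Mul(Rational(1, 5), Add(a, -47)) = Mul(Rational(1, 5), Add(-47, a)) = Add(Rational(-47, 5), Mul(Rational(1, 5), a)))
Pow(Add(-15920, Function('W')(52, 174)), Rational(1, 2)) = Pow(Add(-15920, Add(Rational(-47, 5), Mul(Rational(1, 5), 52))), Rational(1, 2)) = Pow(Add(-15920, Add(Rational(-47, 5), Rational(52, 5))), Rational(1, 2)) = Pow(Add(-15920, 1), Rational(1, 2)) = Pow(-15919, Rational(1, 2)) = Mul(I, Pow(15919, Rational(1, 2)))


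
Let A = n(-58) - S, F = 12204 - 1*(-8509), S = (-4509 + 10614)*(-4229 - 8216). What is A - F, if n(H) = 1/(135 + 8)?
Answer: 10861709717/143 ≈ 7.5956e+7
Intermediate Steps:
n(H) = 1/143
S = -75976725 (S = 6105*(-12445) = -75976725)
F = 20713 (F = 12204 + 8509 = 20713)
A = 10864671676/143 (A = 1/143 - 1*(-75976725) = 1/143 + 75976725 = 10864671676/143 ≈ 7.5977e+7)
A - F = 10864671676/143 - 1*20713 = 10864671676/143 - 20713 = 10861709717/143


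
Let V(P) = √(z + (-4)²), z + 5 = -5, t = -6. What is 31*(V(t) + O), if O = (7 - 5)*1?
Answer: 62 + 31*√6 ≈ 137.93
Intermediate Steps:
z = -10 (z = -5 - 5 = -10)
V(P) = √6 (V(P) = √(-10 + (-4)²) = √(-10 + 16) = √6)
O = 2 (O = 2*1 = 2)
31*(V(t) + O) = 31*(√6 + 2) = 31*(2 + √6) = 62 + 31*√6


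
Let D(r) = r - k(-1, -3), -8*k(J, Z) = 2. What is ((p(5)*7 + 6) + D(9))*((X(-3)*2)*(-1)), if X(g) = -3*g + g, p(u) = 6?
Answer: -687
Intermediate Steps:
k(J, Z) = -¼ (k(J, Z) = -⅛*2 = -¼)
D(r) = ¼ + r (D(r) = r - 1*(-¼) = r + ¼ = ¼ + r)
X(g) = -2*g
((p(5)*7 + 6) + D(9))*((X(-3)*2)*(-1)) = ((6*7 + 6) + (¼ + 9))*((-2*(-3)*2)*(-1)) = ((42 + 6) + 37/4)*((6*2)*(-1)) = (48 + 37/4)*(12*(-1)) = (229/4)*(-12) = -687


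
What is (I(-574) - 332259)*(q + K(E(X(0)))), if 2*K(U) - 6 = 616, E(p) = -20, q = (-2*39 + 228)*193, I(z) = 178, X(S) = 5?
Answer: -9717022141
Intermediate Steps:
q = 28950 (q = (-78 + 228)*193 = 150*193 = 28950)
K(U) = 311 (K(U) = 3 + (½)*616 = 3 + 308 = 311)
(I(-574) - 332259)*(q + K(E(X(0)))) = (178 - 332259)*(28950 + 311) = -332081*29261 = -9717022141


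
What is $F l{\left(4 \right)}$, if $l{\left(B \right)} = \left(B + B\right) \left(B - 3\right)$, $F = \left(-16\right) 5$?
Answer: $-640$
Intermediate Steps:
$F = -80$
$l{\left(B \right)} = 2 B \left(-3 + B\right)$
$F l{\left(4 \right)} = - 80 \cdot 2 \cdot 4 \left(-3 + 4\right) = - 80 \cdot 2 \cdot 4 \cdot 1 = \left(-80\right) 8 = -640$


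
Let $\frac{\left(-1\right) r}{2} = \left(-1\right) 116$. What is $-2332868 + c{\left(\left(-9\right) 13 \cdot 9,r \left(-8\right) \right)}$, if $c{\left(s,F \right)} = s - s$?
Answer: $-2332868$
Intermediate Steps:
$r = 232$ ($r = - 2 \left(\left(-1\right) 116\right) = \left(-2\right) \left(-116\right) = 232$)
$c{\left(s,F \right)} = 0$
$-2332868 + c{\left(\left(-9\right) 13 \cdot 9,r \left(-8\right) \right)} = -2332868 + 0 = -2332868$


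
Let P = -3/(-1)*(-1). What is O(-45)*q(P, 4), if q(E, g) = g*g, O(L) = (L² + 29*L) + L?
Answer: 10800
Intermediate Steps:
O(L) = L² + 30*L
P = -3 (P = -3*(-1)*(-1) = 3*(-1) = -3)
q(E, g) = g²
O(-45)*q(P, 4) = -45*(30 - 45)*4² = -45*(-15)*16 = 675*16 = 10800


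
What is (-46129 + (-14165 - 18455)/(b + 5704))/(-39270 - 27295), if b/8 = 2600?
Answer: 305658909/441059690 ≈ 0.69301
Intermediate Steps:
b = 20800 (b = 8*2600 = 20800)
(-46129 + (-14165 - 18455)/(b + 5704))/(-39270 - 27295) = (-46129 + (-14165 - 18455)/(20800 + 5704))/(-39270 - 27295) = (-46129 - 32620/26504)/(-66565) = (-46129 - 32620*1/26504)*(-1/66565) = (-46129 - 8155/6626)*(-1/66565) = -305658909/6626*(-1/66565) = 305658909/441059690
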